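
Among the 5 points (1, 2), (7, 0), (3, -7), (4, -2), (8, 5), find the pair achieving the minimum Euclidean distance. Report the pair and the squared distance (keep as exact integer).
Pair = ((7, 0), (4, -2)); squared distance = 13

Compute all C(5, 2) = 10 pairwise squared distances (x_i − x_j)² + (y_i − y_j)². The minimum is 13, attained by the pair ((7, 0), (4, -2)).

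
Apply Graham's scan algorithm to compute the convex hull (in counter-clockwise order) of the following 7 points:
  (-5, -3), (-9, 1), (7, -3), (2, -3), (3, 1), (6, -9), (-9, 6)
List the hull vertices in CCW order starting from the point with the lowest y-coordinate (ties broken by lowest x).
Hull (CCW) = [(6, -9), (7, -3), (3, 1), (-9, 6), (-9, 1), (-5, -3)]

Graham scan procedure:
  1. Find the pivot p₀ = point with lowest y (tie → lowest x): (6, -9).
  2. Sort the remaining points by polar angle around p₀.
  3. Walk through sorted points, maintaining a stack; pop the top while the last three entries make a non-left turn (cross product ≤ 0).
  4. Final stack is the convex hull in CCW order: (6, -9), (7, -3), (3, 1), (-9, 6), (-9, 1), (-5, -3).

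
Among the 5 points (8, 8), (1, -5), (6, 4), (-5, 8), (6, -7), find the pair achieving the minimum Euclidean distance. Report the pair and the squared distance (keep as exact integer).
Pair = ((8, 8), (6, 4)); squared distance = 20

Compute all C(5, 2) = 10 pairwise squared distances (x_i − x_j)² + (y_i − y_j)². The minimum is 20, attained by the pair ((8, 8), (6, 4)).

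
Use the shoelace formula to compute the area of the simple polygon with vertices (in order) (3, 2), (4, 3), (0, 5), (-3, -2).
Area = 18

Shoelace formula: Area = (1/2) |Σ_i (x_i · y_{i+1} − x_{i+1} · y_i)| (indices mod n). Compute each cross term:
  (3)(3) − (4)(2) = 1
  (4)(5) − (0)(3) = 20
  (0)(-2) − (-3)(5) = 15
  (-3)(2) − (3)(-2) = 0
Sum = 36, so (signed) Area = 36/2 = 18, |Area| = 18.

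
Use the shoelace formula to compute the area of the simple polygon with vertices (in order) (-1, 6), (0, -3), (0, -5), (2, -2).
Area = 23/2

Shoelace formula: Area = (1/2) |Σ_i (x_i · y_{i+1} − x_{i+1} · y_i)| (indices mod n). Compute each cross term:
  (-1)(-3) − (0)(6) = 3
  (0)(-5) − (0)(-3) = 0
  (0)(-2) − (2)(-5) = 10
  (2)(6) − (-1)(-2) = 10
Sum = 23, so (signed) Area = 23/2 = 23/2, |Area| = 23/2.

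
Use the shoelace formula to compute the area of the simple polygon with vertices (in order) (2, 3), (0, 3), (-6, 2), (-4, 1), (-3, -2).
Area = 16

Shoelace formula: Area = (1/2) |Σ_i (x_i · y_{i+1} − x_{i+1} · y_i)| (indices mod n). Compute each cross term:
  (2)(3) − (0)(3) = 6
  (0)(2) − (-6)(3) = 18
  (-6)(1) − (-4)(2) = 2
  (-4)(-2) − (-3)(1) = 11
  (-3)(3) − (2)(-2) = -5
Sum = 32, so (signed) Area = 32/2 = 16, |Area| = 16.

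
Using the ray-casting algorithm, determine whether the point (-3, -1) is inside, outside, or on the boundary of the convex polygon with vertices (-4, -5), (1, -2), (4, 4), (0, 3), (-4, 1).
The point (-3, -1) lies strictly inside the polygon

Cast a horizontal ray to the right from the query point and count how many polygon edges it crosses (each edge strictly once or zero times, handled with the usual half-open convention). 
Parity of crossings → odd ⇒ inside.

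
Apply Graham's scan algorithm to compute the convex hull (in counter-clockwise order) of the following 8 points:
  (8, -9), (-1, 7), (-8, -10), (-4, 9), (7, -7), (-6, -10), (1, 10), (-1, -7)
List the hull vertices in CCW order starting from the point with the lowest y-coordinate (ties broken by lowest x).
Hull (CCW) = [(-8, -10), (-6, -10), (8, -9), (1, 10), (-4, 9)]

Graham scan procedure:
  1. Find the pivot p₀ = point with lowest y (tie → lowest x): (-8, -10).
  2. Sort the remaining points by polar angle around p₀.
  3. Walk through sorted points, maintaining a stack; pop the top while the last three entries make a non-left turn (cross product ≤ 0).
  4. Final stack is the convex hull in CCW order: (-8, -10), (-6, -10), (8, -9), (1, 10), (-4, 9).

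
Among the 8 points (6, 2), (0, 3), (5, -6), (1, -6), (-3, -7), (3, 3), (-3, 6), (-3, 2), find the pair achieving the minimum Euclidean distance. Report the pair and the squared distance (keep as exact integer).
Pair = ((0, 3), (3, 3)); squared distance = 9

Compute all C(8, 2) = 28 pairwise squared distances (x_i − x_j)² + (y_i − y_j)². The minimum is 9, attained by the pair ((0, 3), (3, 3)).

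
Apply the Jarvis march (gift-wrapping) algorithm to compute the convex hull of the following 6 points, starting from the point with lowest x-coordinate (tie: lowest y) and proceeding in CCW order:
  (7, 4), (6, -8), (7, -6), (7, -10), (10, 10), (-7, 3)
Hull (CCW) = [(-7, 3), (7, -10), (10, 10)]

Jarvis march: at each step, from the current hull vertex p, select the next vertex q as the point such that every other point lies strictly to the left of (or on) the directed line p → q. (Equivalently: for every other point r, the cross product (q − p) × (r − p) ≥ 0.)
Starting point (lowest x, tie lowest y): (-7, 3). Wrap until returning to start. Resulting hull: (-7, 3), (7, -10), (10, 10).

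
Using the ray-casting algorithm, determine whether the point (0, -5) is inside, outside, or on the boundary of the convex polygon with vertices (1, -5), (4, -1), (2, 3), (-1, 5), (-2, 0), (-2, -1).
The point (0, -5) lies strictly outside the polygon

Cast a horizontal ray to the right from the query point and count how many polygon edges it crosses (each edge strictly once or zero times, handled with the usual half-open convention). 
Parity of crossings → even ⇒ outside.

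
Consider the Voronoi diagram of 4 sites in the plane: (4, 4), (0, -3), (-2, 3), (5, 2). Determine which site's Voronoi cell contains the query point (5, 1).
Nearest site = (5, 2)

The Voronoi cell of site s contains exactly those query points closer to s than to any other site. Compute squared distances from q = (5, 1) to each site:
  (5 − 5)² + (2 − 1)² = 1
  (4 − 5)² + (4 − 1)² = 10
  (0 − 5)² + (-3 − 1)² = 41
  (-2 − 5)² + (3 − 1)² = 53
Minimum is attained by (5, 2), so q lies in its Voronoi cell.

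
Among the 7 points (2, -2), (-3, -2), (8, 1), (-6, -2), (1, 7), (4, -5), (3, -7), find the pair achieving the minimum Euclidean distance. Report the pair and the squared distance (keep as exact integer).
Pair = ((4, -5), (3, -7)); squared distance = 5

Compute all C(7, 2) = 21 pairwise squared distances (x_i − x_j)² + (y_i − y_j)². The minimum is 5, attained by the pair ((4, -5), (3, -7)).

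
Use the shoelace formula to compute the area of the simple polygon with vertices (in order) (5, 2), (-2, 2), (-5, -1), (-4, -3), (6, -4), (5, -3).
Area = 49

Shoelace formula: Area = (1/2) |Σ_i (x_i · y_{i+1} − x_{i+1} · y_i)| (indices mod n). Compute each cross term:
  (5)(2) − (-2)(2) = 14
  (-2)(-1) − (-5)(2) = 12
  (-5)(-3) − (-4)(-1) = 11
  (-4)(-4) − (6)(-3) = 34
  (6)(-3) − (5)(-4) = 2
  (5)(2) − (5)(-3) = 25
Sum = 98, so (signed) Area = 98/2 = 49, |Area| = 49.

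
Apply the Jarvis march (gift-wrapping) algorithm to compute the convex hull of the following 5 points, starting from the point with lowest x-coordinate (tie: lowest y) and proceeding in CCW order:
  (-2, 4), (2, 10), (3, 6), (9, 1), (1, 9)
Hull (CCW) = [(-2, 4), (9, 1), (2, 10), (1, 9)]

Jarvis march: at each step, from the current hull vertex p, select the next vertex q as the point such that every other point lies strictly to the left of (or on) the directed line p → q. (Equivalently: for every other point r, the cross product (q − p) × (r − p) ≥ 0.)
Starting point (lowest x, tie lowest y): (-2, 4). Wrap until returning to start. Resulting hull: (-2, 4), (9, 1), (2, 10), (1, 9).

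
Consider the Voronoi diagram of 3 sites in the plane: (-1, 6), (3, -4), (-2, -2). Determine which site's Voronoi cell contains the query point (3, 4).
Nearest site = (-1, 6)

The Voronoi cell of site s contains exactly those query points closer to s than to any other site. Compute squared distances from q = (3, 4) to each site:
  (-1 − 3)² + (6 − 4)² = 20
  (-2 − 3)² + (-2 − 4)² = 61
  (3 − 3)² + (-4 − 4)² = 64
Minimum is attained by (-1, 6), so q lies in its Voronoi cell.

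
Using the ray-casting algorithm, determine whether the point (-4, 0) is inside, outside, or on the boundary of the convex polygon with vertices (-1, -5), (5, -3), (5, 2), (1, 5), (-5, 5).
The point (-4, 0) lies strictly outside the polygon

Cast a horizontal ray to the right from the query point and count how many polygon edges it crosses (each edge strictly once or zero times, handled with the usual half-open convention). 
Parity of crossings → even ⇒ outside.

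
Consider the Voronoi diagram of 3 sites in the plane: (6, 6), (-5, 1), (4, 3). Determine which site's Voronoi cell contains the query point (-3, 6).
Nearest site = (-5, 1)

The Voronoi cell of site s contains exactly those query points closer to s than to any other site. Compute squared distances from q = (-3, 6) to each site:
  (-5 − -3)² + (1 − 6)² = 29
  (4 − -3)² + (3 − 6)² = 58
  (6 − -3)² + (6 − 6)² = 81
Minimum is attained by (-5, 1), so q lies in its Voronoi cell.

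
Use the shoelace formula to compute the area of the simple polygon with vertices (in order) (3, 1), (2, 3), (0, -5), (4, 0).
Area = 21/2

Shoelace formula: Area = (1/2) |Σ_i (x_i · y_{i+1} − x_{i+1} · y_i)| (indices mod n). Compute each cross term:
  (3)(3) − (2)(1) = 7
  (2)(-5) − (0)(3) = -10
  (0)(0) − (4)(-5) = 20
  (4)(1) − (3)(0) = 4
Sum = 21, so (signed) Area = 21/2 = 21/2, |Area| = 21/2.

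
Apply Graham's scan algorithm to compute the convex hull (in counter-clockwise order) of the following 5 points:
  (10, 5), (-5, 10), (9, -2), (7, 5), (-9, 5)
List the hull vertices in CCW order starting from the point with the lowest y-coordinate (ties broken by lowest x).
Hull (CCW) = [(9, -2), (10, 5), (-5, 10), (-9, 5)]

Graham scan procedure:
  1. Find the pivot p₀ = point with lowest y (tie → lowest x): (9, -2).
  2. Sort the remaining points by polar angle around p₀.
  3. Walk through sorted points, maintaining a stack; pop the top while the last three entries make a non-left turn (cross product ≤ 0).
  4. Final stack is the convex hull in CCW order: (9, -2), (10, 5), (-5, 10), (-9, 5).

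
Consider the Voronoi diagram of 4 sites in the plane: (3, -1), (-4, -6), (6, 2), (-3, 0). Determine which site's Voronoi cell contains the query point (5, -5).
Nearest site = (3, -1)

The Voronoi cell of site s contains exactly those query points closer to s than to any other site. Compute squared distances from q = (5, -5) to each site:
  (3 − 5)² + (-1 − -5)² = 20
  (6 − 5)² + (2 − -5)² = 50
  (-4 − 5)² + (-6 − -5)² = 82
  (-3 − 5)² + (0 − -5)² = 89
Minimum is attained by (3, -1), so q lies in its Voronoi cell.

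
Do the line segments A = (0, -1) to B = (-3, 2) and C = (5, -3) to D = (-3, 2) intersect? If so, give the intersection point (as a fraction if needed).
Yes; intersection at (-3, 2) (t = 1 on AB, s = 1 on CD)

Parametrize AB as A + t(B − A) = (0 + -3 t, -1 + 3 t) and CD as C + s(D − C) = (5 + -8 s, -3 + 5 s). Solve the linear system for (t, s). Determinant = -9 ≠ 0, so a unique intersection of the containing lines exists. Solution: t = 1, s = 1 — both in [0, 1], so the segments cross. Intersection point: (-3, 2).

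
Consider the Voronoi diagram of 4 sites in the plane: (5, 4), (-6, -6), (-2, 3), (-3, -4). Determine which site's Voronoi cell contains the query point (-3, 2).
Nearest site = (-2, 3)

The Voronoi cell of site s contains exactly those query points closer to s than to any other site. Compute squared distances from q = (-3, 2) to each site:
  (-2 − -3)² + (3 − 2)² = 2
  (-3 − -3)² + (-4 − 2)² = 36
  (5 − -3)² + (4 − 2)² = 68
  (-6 − -3)² + (-6 − 2)² = 73
Minimum is attained by (-2, 3), so q lies in its Voronoi cell.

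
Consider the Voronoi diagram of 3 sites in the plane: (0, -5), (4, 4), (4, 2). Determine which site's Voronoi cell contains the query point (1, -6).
Nearest site = (0, -5)

The Voronoi cell of site s contains exactly those query points closer to s than to any other site. Compute squared distances from q = (1, -6) to each site:
  (0 − 1)² + (-5 − -6)² = 2
  (4 − 1)² + (2 − -6)² = 73
  (4 − 1)² + (4 − -6)² = 109
Minimum is attained by (0, -5), so q lies in its Voronoi cell.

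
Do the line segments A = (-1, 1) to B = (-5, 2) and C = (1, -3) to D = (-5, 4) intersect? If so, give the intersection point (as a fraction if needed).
Yes; intersection at (-31/11, 16/11) (t = 5/11 on AB, s = 7/11 on CD)

Parametrize AB as A + t(B − A) = (-1 + -4 t, 1 + 1 t) and CD as C + s(D − C) = (1 + -6 s, -3 + 7 s). Solve the linear system for (t, s). Determinant = 22 ≠ 0, so a unique intersection of the containing lines exists. Solution: t = 5/11, s = 7/11 — both in [0, 1], so the segments cross. Intersection point: (-31/11, 16/11).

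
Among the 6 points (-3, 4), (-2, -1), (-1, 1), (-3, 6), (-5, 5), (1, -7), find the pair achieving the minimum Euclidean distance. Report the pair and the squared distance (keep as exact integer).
Pair = ((-3, 4), (-3, 6)); squared distance = 4

Compute all C(6, 2) = 15 pairwise squared distances (x_i − x_j)² + (y_i − y_j)². The minimum is 4, attained by the pair ((-3, 4), (-3, 6)).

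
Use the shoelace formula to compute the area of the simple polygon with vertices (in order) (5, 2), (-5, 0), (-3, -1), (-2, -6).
Area = 57/2

Shoelace formula: Area = (1/2) |Σ_i (x_i · y_{i+1} − x_{i+1} · y_i)| (indices mod n). Compute each cross term:
  (5)(0) − (-5)(2) = 10
  (-5)(-1) − (-3)(0) = 5
  (-3)(-6) − (-2)(-1) = 16
  (-2)(2) − (5)(-6) = 26
Sum = 57, so (signed) Area = 57/2 = 57/2, |Area| = 57/2.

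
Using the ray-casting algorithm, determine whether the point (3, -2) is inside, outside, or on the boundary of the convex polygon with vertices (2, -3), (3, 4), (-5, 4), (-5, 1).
The point (3, -2) lies strictly outside the polygon

Cast a horizontal ray to the right from the query point and count how many polygon edges it crosses (each edge strictly once or zero times, handled with the usual half-open convention). 
Parity of crossings → even ⇒ outside.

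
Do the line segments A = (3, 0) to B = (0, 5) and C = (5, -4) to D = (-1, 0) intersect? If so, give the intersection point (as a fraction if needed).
No (intersection of containing lines falls outside at least one segment)

Parametrize and solve: t = -8/9, s = -1/9. At least one of these is outside [0, 1], so the segments do not intersect.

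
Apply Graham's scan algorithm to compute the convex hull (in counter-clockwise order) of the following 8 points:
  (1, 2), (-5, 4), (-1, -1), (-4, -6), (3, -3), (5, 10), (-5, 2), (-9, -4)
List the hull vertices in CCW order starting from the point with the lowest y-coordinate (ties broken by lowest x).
Hull (CCW) = [(-4, -6), (3, -3), (5, 10), (-5, 4), (-9, -4)]

Graham scan procedure:
  1. Find the pivot p₀ = point with lowest y (tie → lowest x): (-4, -6).
  2. Sort the remaining points by polar angle around p₀.
  3. Walk through sorted points, maintaining a stack; pop the top while the last three entries make a non-left turn (cross product ≤ 0).
  4. Final stack is the convex hull in CCW order: (-4, -6), (3, -3), (5, 10), (-5, 4), (-9, -4).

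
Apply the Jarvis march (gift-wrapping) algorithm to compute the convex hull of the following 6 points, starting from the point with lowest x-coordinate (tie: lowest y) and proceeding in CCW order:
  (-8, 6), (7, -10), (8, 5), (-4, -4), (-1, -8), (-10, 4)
Hull (CCW) = [(-10, 4), (-1, -8), (7, -10), (8, 5), (-8, 6)]

Jarvis march: at each step, from the current hull vertex p, select the next vertex q as the point such that every other point lies strictly to the left of (or on) the directed line p → q. (Equivalently: for every other point r, the cross product (q − p) × (r − p) ≥ 0.)
Starting point (lowest x, tie lowest y): (-10, 4). Wrap until returning to start. Resulting hull: (-10, 4), (-1, -8), (7, -10), (8, 5), (-8, 6).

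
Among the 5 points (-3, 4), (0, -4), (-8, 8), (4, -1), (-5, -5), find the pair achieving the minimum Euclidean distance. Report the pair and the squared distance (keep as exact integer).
Pair = ((0, -4), (4, -1)); squared distance = 25

Compute all C(5, 2) = 10 pairwise squared distances (x_i − x_j)² + (y_i − y_j)². The minimum is 25, attained by the pair ((0, -4), (4, -1)).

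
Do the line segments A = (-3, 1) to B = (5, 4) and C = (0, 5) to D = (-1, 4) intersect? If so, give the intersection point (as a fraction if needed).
No (intersection of containing lines falls outside at least one segment)

Parametrize and solve: t = -1/5, s = 23/5. At least one of these is outside [0, 1], so the segments do not intersect.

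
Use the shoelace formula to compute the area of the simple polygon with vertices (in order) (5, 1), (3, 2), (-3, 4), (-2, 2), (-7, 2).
Area = 10

Shoelace formula: Area = (1/2) |Σ_i (x_i · y_{i+1} − x_{i+1} · y_i)| (indices mod n). Compute each cross term:
  (5)(2) − (3)(1) = 7
  (3)(4) − (-3)(2) = 18
  (-3)(2) − (-2)(4) = 2
  (-2)(2) − (-7)(2) = 10
  (-7)(1) − (5)(2) = -17
Sum = 20, so (signed) Area = 20/2 = 10, |Area| = 10.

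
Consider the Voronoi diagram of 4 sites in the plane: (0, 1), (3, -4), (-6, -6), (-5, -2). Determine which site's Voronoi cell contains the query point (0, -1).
Nearest site = (0, 1)

The Voronoi cell of site s contains exactly those query points closer to s than to any other site. Compute squared distances from q = (0, -1) to each site:
  (0 − 0)² + (1 − -1)² = 4
  (3 − 0)² + (-4 − -1)² = 18
  (-5 − 0)² + (-2 − -1)² = 26
  (-6 − 0)² + (-6 − -1)² = 61
Minimum is attained by (0, 1), so q lies in its Voronoi cell.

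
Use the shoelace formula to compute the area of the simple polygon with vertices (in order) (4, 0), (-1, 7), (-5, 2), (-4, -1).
Area = 39

Shoelace formula: Area = (1/2) |Σ_i (x_i · y_{i+1} − x_{i+1} · y_i)| (indices mod n). Compute each cross term:
  (4)(7) − (-1)(0) = 28
  (-1)(2) − (-5)(7) = 33
  (-5)(-1) − (-4)(2) = 13
  (-4)(0) − (4)(-1) = 4
Sum = 78, so (signed) Area = 78/2 = 39, |Area| = 39.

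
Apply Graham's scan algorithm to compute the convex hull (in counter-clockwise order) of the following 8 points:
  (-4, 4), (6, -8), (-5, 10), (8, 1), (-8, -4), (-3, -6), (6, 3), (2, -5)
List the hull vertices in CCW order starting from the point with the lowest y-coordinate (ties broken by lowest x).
Hull (CCW) = [(6, -8), (8, 1), (6, 3), (-5, 10), (-8, -4), (-3, -6)]

Graham scan procedure:
  1. Find the pivot p₀ = point with lowest y (tie → lowest x): (6, -8).
  2. Sort the remaining points by polar angle around p₀.
  3. Walk through sorted points, maintaining a stack; pop the top while the last three entries make a non-left turn (cross product ≤ 0).
  4. Final stack is the convex hull in CCW order: (6, -8), (8, 1), (6, 3), (-5, 10), (-8, -4), (-3, -6).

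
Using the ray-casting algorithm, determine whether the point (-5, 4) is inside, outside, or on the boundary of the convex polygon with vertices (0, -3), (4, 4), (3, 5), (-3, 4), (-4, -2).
The point (-5, 4) lies strictly outside the polygon

Cast a horizontal ray to the right from the query point and count how many polygon edges it crosses (each edge strictly once or zero times, handled with the usual half-open convention). 
Parity of crossings → even ⇒ outside.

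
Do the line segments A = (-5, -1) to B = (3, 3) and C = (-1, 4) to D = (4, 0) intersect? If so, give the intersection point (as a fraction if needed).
Yes; intersection at (17/13, 28/13) (t = 41/52 on AB, s = 6/13 on CD)

Parametrize AB as A + t(B − A) = (-5 + 8 t, -1 + 4 t) and CD as C + s(D − C) = (-1 + 5 s, 4 + -4 s). Solve the linear system for (t, s). Determinant = 52 ≠ 0, so a unique intersection of the containing lines exists. Solution: t = 41/52, s = 6/13 — both in [0, 1], so the segments cross. Intersection point: (17/13, 28/13).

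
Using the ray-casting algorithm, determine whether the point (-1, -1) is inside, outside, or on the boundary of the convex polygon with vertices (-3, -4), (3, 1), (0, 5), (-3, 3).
The point (-1, -1) lies strictly inside the polygon

Cast a horizontal ray to the right from the query point and count how many polygon edges it crosses (each edge strictly once or zero times, handled with the usual half-open convention). 
Parity of crossings → odd ⇒ inside.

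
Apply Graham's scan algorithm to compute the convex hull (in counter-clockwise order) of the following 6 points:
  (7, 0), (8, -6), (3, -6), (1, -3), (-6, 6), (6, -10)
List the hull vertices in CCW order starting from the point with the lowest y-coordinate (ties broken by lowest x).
Hull (CCW) = [(6, -10), (8, -6), (7, 0), (-6, 6)]

Graham scan procedure:
  1. Find the pivot p₀ = point with lowest y (tie → lowest x): (6, -10).
  2. Sort the remaining points by polar angle around p₀.
  3. Walk through sorted points, maintaining a stack; pop the top while the last three entries make a non-left turn (cross product ≤ 0).
  4. Final stack is the convex hull in CCW order: (6, -10), (8, -6), (7, 0), (-6, 6).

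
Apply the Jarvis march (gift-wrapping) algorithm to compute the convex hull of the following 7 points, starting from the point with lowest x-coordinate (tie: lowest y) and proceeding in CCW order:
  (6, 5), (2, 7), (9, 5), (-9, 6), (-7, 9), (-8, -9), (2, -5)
Hull (CCW) = [(-9, 6), (-8, -9), (2, -5), (9, 5), (2, 7), (-7, 9)]

Jarvis march: at each step, from the current hull vertex p, select the next vertex q as the point such that every other point lies strictly to the left of (or on) the directed line p → q. (Equivalently: for every other point r, the cross product (q − p) × (r − p) ≥ 0.)
Starting point (lowest x, tie lowest y): (-9, 6). Wrap until returning to start. Resulting hull: (-9, 6), (-8, -9), (2, -5), (9, 5), (2, 7), (-7, 9).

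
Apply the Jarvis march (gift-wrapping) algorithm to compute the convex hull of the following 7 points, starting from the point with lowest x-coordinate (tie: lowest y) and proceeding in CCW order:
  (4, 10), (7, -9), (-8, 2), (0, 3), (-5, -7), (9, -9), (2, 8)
Hull (CCW) = [(-8, 2), (-5, -7), (7, -9), (9, -9), (4, 10)]

Jarvis march: at each step, from the current hull vertex p, select the next vertex q as the point such that every other point lies strictly to the left of (or on) the directed line p → q. (Equivalently: for every other point r, the cross product (q − p) × (r − p) ≥ 0.)
Starting point (lowest x, tie lowest y): (-8, 2). Wrap until returning to start. Resulting hull: (-8, 2), (-5, -7), (7, -9), (9, -9), (4, 10).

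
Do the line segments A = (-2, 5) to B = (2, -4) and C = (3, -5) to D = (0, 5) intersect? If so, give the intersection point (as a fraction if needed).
No (intersection of containing lines falls outside at least one segment)

Parametrize and solve: t = 20/13, s = -5/13. At least one of these is outside [0, 1], so the segments do not intersect.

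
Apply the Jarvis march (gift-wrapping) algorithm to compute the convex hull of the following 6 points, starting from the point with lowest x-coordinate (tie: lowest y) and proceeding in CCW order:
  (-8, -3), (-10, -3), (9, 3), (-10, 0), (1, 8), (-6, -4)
Hull (CCW) = [(-10, -3), (-6, -4), (9, 3), (1, 8), (-10, 0)]

Jarvis march: at each step, from the current hull vertex p, select the next vertex q as the point such that every other point lies strictly to the left of (or on) the directed line p → q. (Equivalently: for every other point r, the cross product (q − p) × (r − p) ≥ 0.)
Starting point (lowest x, tie lowest y): (-10, -3). Wrap until returning to start. Resulting hull: (-10, -3), (-6, -4), (9, 3), (1, 8), (-10, 0).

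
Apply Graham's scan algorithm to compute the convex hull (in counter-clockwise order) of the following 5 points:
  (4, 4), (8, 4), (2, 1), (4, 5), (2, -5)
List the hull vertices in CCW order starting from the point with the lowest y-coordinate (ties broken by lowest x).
Hull (CCW) = [(2, -5), (8, 4), (4, 5), (2, 1)]

Graham scan procedure:
  1. Find the pivot p₀ = point with lowest y (tie → lowest x): (2, -5).
  2. Sort the remaining points by polar angle around p₀.
  3. Walk through sorted points, maintaining a stack; pop the top while the last three entries make a non-left turn (cross product ≤ 0).
  4. Final stack is the convex hull in CCW order: (2, -5), (8, 4), (4, 5), (2, 1).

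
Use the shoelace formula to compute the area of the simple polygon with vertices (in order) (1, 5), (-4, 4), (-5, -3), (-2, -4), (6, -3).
Area = 133/2

Shoelace formula: Area = (1/2) |Σ_i (x_i · y_{i+1} − x_{i+1} · y_i)| (indices mod n). Compute each cross term:
  (1)(4) − (-4)(5) = 24
  (-4)(-3) − (-5)(4) = 32
  (-5)(-4) − (-2)(-3) = 14
  (-2)(-3) − (6)(-4) = 30
  (6)(5) − (1)(-3) = 33
Sum = 133, so (signed) Area = 133/2 = 133/2, |Area| = 133/2.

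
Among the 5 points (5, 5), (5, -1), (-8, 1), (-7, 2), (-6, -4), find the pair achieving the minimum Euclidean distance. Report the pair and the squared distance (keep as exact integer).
Pair = ((-8, 1), (-7, 2)); squared distance = 2

Compute all C(5, 2) = 10 pairwise squared distances (x_i − x_j)² + (y_i − y_j)². The minimum is 2, attained by the pair ((-8, 1), (-7, 2)).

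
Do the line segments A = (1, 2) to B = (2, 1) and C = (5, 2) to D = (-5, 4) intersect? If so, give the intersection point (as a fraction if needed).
No (intersection of containing lines falls outside at least one segment)

Parametrize and solve: t = -1, s = 1/2. At least one of these is outside [0, 1], so the segments do not intersect.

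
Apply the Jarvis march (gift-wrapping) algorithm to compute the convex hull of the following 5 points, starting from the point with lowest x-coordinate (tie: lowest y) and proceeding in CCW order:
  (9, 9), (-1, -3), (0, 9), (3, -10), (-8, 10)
Hull (CCW) = [(-8, 10), (-1, -3), (3, -10), (9, 9)]

Jarvis march: at each step, from the current hull vertex p, select the next vertex q as the point such that every other point lies strictly to the left of (or on) the directed line p → q. (Equivalently: for every other point r, the cross product (q − p) × (r − p) ≥ 0.)
Starting point (lowest x, tie lowest y): (-8, 10). Wrap until returning to start. Resulting hull: (-8, 10), (-1, -3), (3, -10), (9, 9).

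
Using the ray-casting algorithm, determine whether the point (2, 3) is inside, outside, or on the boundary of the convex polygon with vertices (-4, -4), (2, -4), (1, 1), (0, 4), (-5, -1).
The point (2, 3) lies strictly outside the polygon

Cast a horizontal ray to the right from the query point and count how many polygon edges it crosses (each edge strictly once or zero times, handled with the usual half-open convention). 
Parity of crossings → even ⇒ outside.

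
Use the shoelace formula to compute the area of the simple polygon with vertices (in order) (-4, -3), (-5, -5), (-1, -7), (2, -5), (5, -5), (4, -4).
Area = 41/2

Shoelace formula: Area = (1/2) |Σ_i (x_i · y_{i+1} − x_{i+1} · y_i)| (indices mod n). Compute each cross term:
  (-4)(-5) − (-5)(-3) = 5
  (-5)(-7) − (-1)(-5) = 30
  (-1)(-5) − (2)(-7) = 19
  (2)(-5) − (5)(-5) = 15
  (5)(-4) − (4)(-5) = 0
  (4)(-3) − (-4)(-4) = -28
Sum = 41, so (signed) Area = 41/2 = 41/2, |Area| = 41/2.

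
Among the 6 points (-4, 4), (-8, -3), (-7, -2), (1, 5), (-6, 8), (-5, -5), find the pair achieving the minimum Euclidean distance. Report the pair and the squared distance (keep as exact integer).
Pair = ((-8, -3), (-7, -2)); squared distance = 2

Compute all C(6, 2) = 15 pairwise squared distances (x_i − x_j)² + (y_i − y_j)². The minimum is 2, attained by the pair ((-8, -3), (-7, -2)).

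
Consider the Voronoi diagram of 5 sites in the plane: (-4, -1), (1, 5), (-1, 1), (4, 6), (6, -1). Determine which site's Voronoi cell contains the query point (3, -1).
Nearest site = (6, -1)

The Voronoi cell of site s contains exactly those query points closer to s than to any other site. Compute squared distances from q = (3, -1) to each site:
  (6 − 3)² + (-1 − -1)² = 9
  (-1 − 3)² + (1 − -1)² = 20
  (1 − 3)² + (5 − -1)² = 40
  (-4 − 3)² + (-1 − -1)² = 49
  (4 − 3)² + (6 − -1)² = 50
Minimum is attained by (6, -1), so q lies in its Voronoi cell.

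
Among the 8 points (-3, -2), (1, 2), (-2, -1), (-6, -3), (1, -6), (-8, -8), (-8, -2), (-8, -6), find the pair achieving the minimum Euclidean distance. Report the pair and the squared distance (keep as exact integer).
Pair = ((-3, -2), (-2, -1)); squared distance = 2

Compute all C(8, 2) = 28 pairwise squared distances (x_i − x_j)² + (y_i − y_j)². The minimum is 2, attained by the pair ((-3, -2), (-2, -1)).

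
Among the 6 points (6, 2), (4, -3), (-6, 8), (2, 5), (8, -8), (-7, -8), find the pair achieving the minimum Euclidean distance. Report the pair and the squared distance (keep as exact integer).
Pair = ((6, 2), (2, 5)); squared distance = 25

Compute all C(6, 2) = 15 pairwise squared distances (x_i − x_j)² + (y_i − y_j)². The minimum is 25, attained by the pair ((6, 2), (2, 5)).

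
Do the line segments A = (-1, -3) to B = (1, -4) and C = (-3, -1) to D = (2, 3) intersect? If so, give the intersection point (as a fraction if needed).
No (intersection of containing lines falls outside at least one segment)

Parametrize and solve: t = -18/13, s = -2/13. At least one of these is outside [0, 1], so the segments do not intersect.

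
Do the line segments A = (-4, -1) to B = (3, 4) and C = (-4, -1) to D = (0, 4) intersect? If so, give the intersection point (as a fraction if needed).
Yes; intersection at (-4, -1) (t = 0 on AB, s = 0 on CD)

Parametrize AB as A + t(B − A) = (-4 + 7 t, -1 + 5 t) and CD as C + s(D − C) = (-4 + 4 s, -1 + 5 s). Solve the linear system for (t, s). Determinant = -15 ≠ 0, so a unique intersection of the containing lines exists. Solution: t = 0, s = 0 — both in [0, 1], so the segments cross. Intersection point: (-4, -1).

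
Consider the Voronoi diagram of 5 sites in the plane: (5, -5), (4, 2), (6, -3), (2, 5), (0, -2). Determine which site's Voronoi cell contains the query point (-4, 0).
Nearest site = (0, -2)

The Voronoi cell of site s contains exactly those query points closer to s than to any other site. Compute squared distances from q = (-4, 0) to each site:
  (0 − -4)² + (-2 − 0)² = 20
  (2 − -4)² + (5 − 0)² = 61
  (4 − -4)² + (2 − 0)² = 68
  (5 − -4)² + (-5 − 0)² = 106
  (6 − -4)² + (-3 − 0)² = 109
Minimum is attained by (0, -2), so q lies in its Voronoi cell.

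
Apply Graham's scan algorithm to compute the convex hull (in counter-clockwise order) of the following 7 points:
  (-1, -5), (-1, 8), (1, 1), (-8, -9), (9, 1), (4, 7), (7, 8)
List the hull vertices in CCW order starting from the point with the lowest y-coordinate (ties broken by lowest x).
Hull (CCW) = [(-8, -9), (-1, -5), (9, 1), (7, 8), (-1, 8)]

Graham scan procedure:
  1. Find the pivot p₀ = point with lowest y (tie → lowest x): (-8, -9).
  2. Sort the remaining points by polar angle around p₀.
  3. Walk through sorted points, maintaining a stack; pop the top while the last three entries make a non-left turn (cross product ≤ 0).
  4. Final stack is the convex hull in CCW order: (-8, -9), (-1, -5), (9, 1), (7, 8), (-1, 8).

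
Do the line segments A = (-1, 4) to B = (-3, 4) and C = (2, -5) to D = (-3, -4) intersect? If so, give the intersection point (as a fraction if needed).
No (intersection of containing lines falls outside at least one segment)

Parametrize and solve: t = 21, s = 9. At least one of these is outside [0, 1], so the segments do not intersect.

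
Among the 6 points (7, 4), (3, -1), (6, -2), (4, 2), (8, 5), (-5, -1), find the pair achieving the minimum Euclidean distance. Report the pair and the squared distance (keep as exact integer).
Pair = ((7, 4), (8, 5)); squared distance = 2

Compute all C(6, 2) = 15 pairwise squared distances (x_i − x_j)² + (y_i − y_j)². The minimum is 2, attained by the pair ((7, 4), (8, 5)).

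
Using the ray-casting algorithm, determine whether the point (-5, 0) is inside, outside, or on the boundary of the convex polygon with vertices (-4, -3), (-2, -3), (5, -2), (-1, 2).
The point (-5, 0) lies strictly outside the polygon

Cast a horizontal ray to the right from the query point and count how many polygon edges it crosses (each edge strictly once or zero times, handled with the usual half-open convention). 
Parity of crossings → even ⇒ outside.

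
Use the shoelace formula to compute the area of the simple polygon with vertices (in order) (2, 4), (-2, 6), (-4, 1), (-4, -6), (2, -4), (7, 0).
Area = 77

Shoelace formula: Area = (1/2) |Σ_i (x_i · y_{i+1} − x_{i+1} · y_i)| (indices mod n). Compute each cross term:
  (2)(6) − (-2)(4) = 20
  (-2)(1) − (-4)(6) = 22
  (-4)(-6) − (-4)(1) = 28
  (-4)(-4) − (2)(-6) = 28
  (2)(0) − (7)(-4) = 28
  (7)(4) − (2)(0) = 28
Sum = 154, so (signed) Area = 154/2 = 77, |Area| = 77.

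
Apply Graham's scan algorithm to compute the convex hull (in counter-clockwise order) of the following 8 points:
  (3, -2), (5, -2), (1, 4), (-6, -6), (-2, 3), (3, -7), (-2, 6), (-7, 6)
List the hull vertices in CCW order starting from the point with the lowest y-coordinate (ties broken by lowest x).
Hull (CCW) = [(3, -7), (5, -2), (1, 4), (-2, 6), (-7, 6), (-6, -6)]

Graham scan procedure:
  1. Find the pivot p₀ = point with lowest y (tie → lowest x): (3, -7).
  2. Sort the remaining points by polar angle around p₀.
  3. Walk through sorted points, maintaining a stack; pop the top while the last three entries make a non-left turn (cross product ≤ 0).
  4. Final stack is the convex hull in CCW order: (3, -7), (5, -2), (1, 4), (-2, 6), (-7, 6), (-6, -6).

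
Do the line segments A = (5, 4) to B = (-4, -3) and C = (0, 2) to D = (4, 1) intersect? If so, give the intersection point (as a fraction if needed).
Yes; intersection at (68/37, 57/37) (t = 13/37 on AB, s = 17/37 on CD)

Parametrize AB as A + t(B − A) = (5 + -9 t, 4 + -7 t) and CD as C + s(D − C) = (0 + 4 s, 2 + -1 s). Solve the linear system for (t, s). Determinant = -37 ≠ 0, so a unique intersection of the containing lines exists. Solution: t = 13/37, s = 17/37 — both in [0, 1], so the segments cross. Intersection point: (68/37, 57/37).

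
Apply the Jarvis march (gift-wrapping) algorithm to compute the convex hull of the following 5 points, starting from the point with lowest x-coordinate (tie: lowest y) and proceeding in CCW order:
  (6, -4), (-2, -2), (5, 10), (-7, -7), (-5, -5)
Hull (CCW) = [(-7, -7), (6, -4), (5, 10)]

Jarvis march: at each step, from the current hull vertex p, select the next vertex q as the point such that every other point lies strictly to the left of (or on) the directed line p → q. (Equivalently: for every other point r, the cross product (q − p) × (r − p) ≥ 0.)
Starting point (lowest x, tie lowest y): (-7, -7). Wrap until returning to start. Resulting hull: (-7, -7), (6, -4), (5, 10).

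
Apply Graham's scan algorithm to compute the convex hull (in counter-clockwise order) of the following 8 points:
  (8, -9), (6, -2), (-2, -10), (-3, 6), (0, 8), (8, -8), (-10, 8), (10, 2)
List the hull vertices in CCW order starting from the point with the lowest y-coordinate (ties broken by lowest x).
Hull (CCW) = [(-2, -10), (8, -9), (10, 2), (0, 8), (-10, 8)]

Graham scan procedure:
  1. Find the pivot p₀ = point with lowest y (tie → lowest x): (-2, -10).
  2. Sort the remaining points by polar angle around p₀.
  3. Walk through sorted points, maintaining a stack; pop the top while the last three entries make a non-left turn (cross product ≤ 0).
  4. Final stack is the convex hull in CCW order: (-2, -10), (8, -9), (10, 2), (0, 8), (-10, 8).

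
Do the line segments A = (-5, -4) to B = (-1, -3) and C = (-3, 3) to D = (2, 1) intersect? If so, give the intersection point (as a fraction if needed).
No (intersection of containing lines falls outside at least one segment)

Parametrize and solve: t = 3, s = 2. At least one of these is outside [0, 1], so the segments do not intersect.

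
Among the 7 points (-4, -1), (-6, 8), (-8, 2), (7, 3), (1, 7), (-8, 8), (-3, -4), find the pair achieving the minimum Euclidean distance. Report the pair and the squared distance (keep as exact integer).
Pair = ((-6, 8), (-8, 8)); squared distance = 4

Compute all C(7, 2) = 21 pairwise squared distances (x_i − x_j)² + (y_i − y_j)². The minimum is 4, attained by the pair ((-6, 8), (-8, 8)).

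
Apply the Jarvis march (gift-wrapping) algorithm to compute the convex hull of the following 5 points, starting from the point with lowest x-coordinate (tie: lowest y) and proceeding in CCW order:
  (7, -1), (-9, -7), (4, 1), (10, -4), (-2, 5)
Hull (CCW) = [(-9, -7), (10, -4), (7, -1), (-2, 5)]

Jarvis march: at each step, from the current hull vertex p, select the next vertex q as the point such that every other point lies strictly to the left of (or on) the directed line p → q. (Equivalently: for every other point r, the cross product (q − p) × (r − p) ≥ 0.)
Starting point (lowest x, tie lowest y): (-9, -7). Wrap until returning to start. Resulting hull: (-9, -7), (10, -4), (7, -1), (-2, 5).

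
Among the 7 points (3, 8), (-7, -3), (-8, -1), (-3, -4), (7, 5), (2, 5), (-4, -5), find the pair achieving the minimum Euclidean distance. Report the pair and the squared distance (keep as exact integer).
Pair = ((-3, -4), (-4, -5)); squared distance = 2

Compute all C(7, 2) = 21 pairwise squared distances (x_i − x_j)² + (y_i − y_j)². The minimum is 2, attained by the pair ((-3, -4), (-4, -5)).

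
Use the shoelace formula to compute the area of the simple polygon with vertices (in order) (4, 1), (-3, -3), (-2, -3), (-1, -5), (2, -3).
Area = 14

Shoelace formula: Area = (1/2) |Σ_i (x_i · y_{i+1} − x_{i+1} · y_i)| (indices mod n). Compute each cross term:
  (4)(-3) − (-3)(1) = -9
  (-3)(-3) − (-2)(-3) = 3
  (-2)(-5) − (-1)(-3) = 7
  (-1)(-3) − (2)(-5) = 13
  (2)(1) − (4)(-3) = 14
Sum = 28, so (signed) Area = 28/2 = 14, |Area| = 14.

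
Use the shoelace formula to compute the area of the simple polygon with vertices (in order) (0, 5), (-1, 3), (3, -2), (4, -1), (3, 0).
Area = 21/2

Shoelace formula: Area = (1/2) |Σ_i (x_i · y_{i+1} − x_{i+1} · y_i)| (indices mod n). Compute each cross term:
  (0)(3) − (-1)(5) = 5
  (-1)(-2) − (3)(3) = -7
  (3)(-1) − (4)(-2) = 5
  (4)(0) − (3)(-1) = 3
  (3)(5) − (0)(0) = 15
Sum = 21, so (signed) Area = 21/2 = 21/2, |Area| = 21/2.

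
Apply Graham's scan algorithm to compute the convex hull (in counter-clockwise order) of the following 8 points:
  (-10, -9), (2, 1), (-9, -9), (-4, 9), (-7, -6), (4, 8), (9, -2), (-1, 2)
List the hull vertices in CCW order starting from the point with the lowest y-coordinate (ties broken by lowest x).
Hull (CCW) = [(-10, -9), (-9, -9), (9, -2), (4, 8), (-4, 9)]

Graham scan procedure:
  1. Find the pivot p₀ = point with lowest y (tie → lowest x): (-10, -9).
  2. Sort the remaining points by polar angle around p₀.
  3. Walk through sorted points, maintaining a stack; pop the top while the last three entries make a non-left turn (cross product ≤ 0).
  4. Final stack is the convex hull in CCW order: (-10, -9), (-9, -9), (9, -2), (4, 8), (-4, 9).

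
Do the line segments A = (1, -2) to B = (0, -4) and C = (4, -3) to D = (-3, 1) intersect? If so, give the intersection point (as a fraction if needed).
No (intersection of containing lines falls outside at least one segment)

Parametrize and solve: t = -5/18, s = 7/18. At least one of these is outside [0, 1], so the segments do not intersect.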